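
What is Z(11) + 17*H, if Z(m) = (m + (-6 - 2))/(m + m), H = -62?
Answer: -23185/22 ≈ -1053.9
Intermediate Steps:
Z(m) = (-8 + m)/(2*m) (Z(m) = (m - 8)/((2*m)) = (-8 + m)*(1/(2*m)) = (-8 + m)/(2*m))
Z(11) + 17*H = (½)*(-8 + 11)/11 + 17*(-62) = (½)*(1/11)*3 - 1054 = 3/22 - 1054 = -23185/22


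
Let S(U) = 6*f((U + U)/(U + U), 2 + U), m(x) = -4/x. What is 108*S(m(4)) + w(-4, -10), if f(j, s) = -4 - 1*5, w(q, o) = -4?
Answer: -5836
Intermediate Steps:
f(j, s) = -9 (f(j, s) = -4 - 5 = -9)
S(U) = -54 (S(U) = 6*(-9) = -54)
108*S(m(4)) + w(-4, -10) = 108*(-54) - 4 = -5832 - 4 = -5836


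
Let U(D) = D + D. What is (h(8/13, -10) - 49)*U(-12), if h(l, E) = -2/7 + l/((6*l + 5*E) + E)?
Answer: 505192/427 ≈ 1183.1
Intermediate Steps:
U(D) = 2*D
h(l, E) = -2/7 + l/(6*E + 6*l) (h(l, E) = -2*1/7 + l/((5*E + 6*l) + E) = -2/7 + l/(6*E + 6*l))
(h(8/13, -10) - 49)*U(-12) = ((-12*(-10) - 40/13)/(42*(-10 + 8/13)) - 49)*(2*(-12)) = ((120 - 40/13)/(42*(-10 + 8*(1/13))) - 49)*(-24) = ((120 - 5*8/13)/(42*(-10 + 8/13)) - 49)*(-24) = ((120 - 40/13)/(42*(-122/13)) - 49)*(-24) = ((1/42)*(-13/122)*(1520/13) - 49)*(-24) = (-380/1281 - 49)*(-24) = -63149/1281*(-24) = 505192/427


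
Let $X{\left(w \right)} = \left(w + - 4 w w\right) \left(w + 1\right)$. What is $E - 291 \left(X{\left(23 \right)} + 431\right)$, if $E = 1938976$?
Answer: $16431067$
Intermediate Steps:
$X{\left(w \right)} = \left(1 + w\right) \left(w - 4 w^{2}\right)$ ($X{\left(w \right)} = \left(w - 4 w^{2}\right) \left(1 + w\right) = \left(1 + w\right) \left(w - 4 w^{2}\right)$)
$E - 291 \left(X{\left(23 \right)} + 431\right) = 1938976 - 291 \left(23 \left(1 - 4 \cdot 23^{2} - 69\right) + 431\right) = 1938976 - 291 \left(23 \left(1 - 2116 - 69\right) + 431\right) = 1938976 - 291 \left(23 \left(-2184\right) + 431\right) = 1938976 - 291 \left(-50232 + 431\right) = 1938976 - -14492091 = 1938976 + 14492091 = 16431067$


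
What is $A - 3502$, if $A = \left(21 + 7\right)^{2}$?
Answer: $-2718$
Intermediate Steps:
$A = 784$ ($A = 28^{2} = 784$)
$A - 3502 = 784 - 3502 = -2718$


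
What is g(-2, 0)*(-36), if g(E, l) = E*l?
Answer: 0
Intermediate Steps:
g(-2, 0)*(-36) = -2*0*(-36) = 0*(-36) = 0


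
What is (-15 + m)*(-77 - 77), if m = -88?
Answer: 15862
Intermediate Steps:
(-15 + m)*(-77 - 77) = (-15 - 88)*(-77 - 77) = -103*(-154) = 15862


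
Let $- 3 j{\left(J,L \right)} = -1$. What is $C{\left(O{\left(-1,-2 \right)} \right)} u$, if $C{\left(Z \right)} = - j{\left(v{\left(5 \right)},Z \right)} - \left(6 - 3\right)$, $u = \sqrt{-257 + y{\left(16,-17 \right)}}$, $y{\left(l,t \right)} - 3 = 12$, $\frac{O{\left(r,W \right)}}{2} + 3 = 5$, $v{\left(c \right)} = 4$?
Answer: $- \frac{110 i \sqrt{2}}{3} \approx - 51.854 i$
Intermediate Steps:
$j{\left(J,L \right)} = \frac{1}{3}$ ($j{\left(J,L \right)} = \left(- \frac{1}{3}\right) \left(-1\right) = \frac{1}{3}$)
$O{\left(r,W \right)} = 4$ ($O{\left(r,W \right)} = -6 + 2 \cdot 5 = -6 + 10 = 4$)
$y{\left(l,t \right)} = 15$ ($y{\left(l,t \right)} = 3 + 12 = 15$)
$u = 11 i \sqrt{2}$ ($u = \sqrt{-257 + 15} = \sqrt{-242} = 11 i \sqrt{2} \approx 15.556 i$)
$C{\left(Z \right)} = - \frac{10}{3}$ ($C{\left(Z \right)} = \left(-1\right) \frac{1}{3} - \left(6 - 3\right) = - \frac{1}{3} - \left(6 - 3\right) = - \frac{1}{3} - 3 = - \frac{10}{3}$)
$C{\left(O{\left(-1,-2 \right)} \right)} u = - \frac{10 \cdot 11 i \sqrt{2}}{3} = - \frac{110 i \sqrt{2}}{3}$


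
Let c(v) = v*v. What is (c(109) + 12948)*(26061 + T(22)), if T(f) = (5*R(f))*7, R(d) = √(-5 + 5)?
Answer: 647068569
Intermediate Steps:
R(d) = 0 (R(d) = √0 = 0)
c(v) = v²
T(f) = 0 (T(f) = (5*0)*7 = 0*7 = 0)
(c(109) + 12948)*(26061 + T(22)) = (109² + 12948)*(26061 + 0) = (11881 + 12948)*26061 = 24829*26061 = 647068569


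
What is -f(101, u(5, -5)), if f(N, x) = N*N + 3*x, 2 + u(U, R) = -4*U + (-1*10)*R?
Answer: -10285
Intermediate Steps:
u(U, R) = -2 - 10*R - 4*U (u(U, R) = -2 + (-4*U + (-1*10)*R) = -2 + (-4*U - 10*R) = -2 + (-10*R - 4*U) = -2 - 10*R - 4*U)
f(N, x) = N² + 3*x
-f(101, u(5, -5)) = -(101² + 3*(-2 - 10*(-5) - 4*5)) = -(10201 + 3*(-2 + 50 - 20)) = -(10201 + 3*28) = -(10201 + 84) = -1*10285 = -10285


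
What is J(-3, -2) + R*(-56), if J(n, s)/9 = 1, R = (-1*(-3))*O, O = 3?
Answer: -495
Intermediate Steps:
R = 9 (R = -1*(-3)*3 = 3*3 = 9)
J(n, s) = 9 (J(n, s) = 9*1 = 9)
J(-3, -2) + R*(-56) = 9 + 9*(-56) = 9 - 504 = -495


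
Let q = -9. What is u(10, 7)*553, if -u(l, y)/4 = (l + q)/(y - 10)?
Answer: 2212/3 ≈ 737.33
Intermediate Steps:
u(l, y) = -4*(-9 + l)/(-10 + y) (u(l, y) = -4*(l - 9)/(y - 10) = -4*(-9 + l)/(-10 + y))
u(10, 7)*553 = (4*(9 - 1*10)/(-10 + 7))*553 = (4*(9 - 10)/(-3))*553 = (4*(-⅓)*(-1))*553 = (4/3)*553 = 2212/3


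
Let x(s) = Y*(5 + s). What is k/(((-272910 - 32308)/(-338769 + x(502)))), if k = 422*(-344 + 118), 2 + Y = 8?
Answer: -16009477722/152609 ≈ -1.0491e+5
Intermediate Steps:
Y = 6 (Y = -2 + 8 = 6)
x(s) = 30 + 6*s (x(s) = 6*(5 + s) = 30 + 6*s)
k = -95372 (k = 422*(-226) = -95372)
k/(((-272910 - 32308)/(-338769 + x(502)))) = -95372*(-338769 + (30 + 6*502))/(-272910 - 32308) = -95372/((-305218/(-338769 + (30 + 3012)))) = -95372/((-305218/(-338769 + 3042))) = -95372/((-305218/(-335727))) = -95372/((-305218*(-1/335727))) = -95372/305218/335727 = -95372*335727/305218 = -16009477722/152609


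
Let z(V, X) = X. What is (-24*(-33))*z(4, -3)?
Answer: -2376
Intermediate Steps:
(-24*(-33))*z(4, -3) = -24*(-33)*(-3) = 792*(-3) = -2376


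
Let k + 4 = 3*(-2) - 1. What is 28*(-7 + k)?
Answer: -504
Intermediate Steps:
k = -11 (k = -4 + (3*(-2) - 1) = -4 + (-6 - 1) = -4 - 7 = -11)
28*(-7 + k) = 28*(-7 - 11) = 28*(-18) = -504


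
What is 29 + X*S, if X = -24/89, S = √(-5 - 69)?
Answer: 29 - 24*I*√74/89 ≈ 29.0 - 2.3197*I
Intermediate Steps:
S = I*√74 (S = √(-74) = I*√74 ≈ 8.6023*I)
X = -24/89 (X = -24*1/89 = -24/89 ≈ -0.26966)
29 + X*S = 29 - 24*I*√74/89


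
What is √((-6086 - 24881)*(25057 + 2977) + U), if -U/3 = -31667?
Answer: I*√868033877 ≈ 29462.0*I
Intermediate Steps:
U = 95001 (U = -3*(-31667) = 95001)
√((-6086 - 24881)*(25057 + 2977) + U) = √((-6086 - 24881)*(25057 + 2977) + 95001) = √(-30967*28034 + 95001) = √(-868128878 + 95001) = √(-868033877) = I*√868033877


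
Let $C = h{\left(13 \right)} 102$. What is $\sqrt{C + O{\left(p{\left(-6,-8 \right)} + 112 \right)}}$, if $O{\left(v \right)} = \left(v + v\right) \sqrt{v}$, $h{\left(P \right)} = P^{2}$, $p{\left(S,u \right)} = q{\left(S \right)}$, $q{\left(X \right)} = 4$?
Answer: $\sqrt{17238 + 464 \sqrt{29}} \approx 140.49$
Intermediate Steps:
$p{\left(S,u \right)} = 4$
$C = 17238$ ($C = 13^{2} \cdot 102 = 169 \cdot 102 = 17238$)
$O{\left(v \right)} = 2 v^{\frac{3}{2}}$ ($O{\left(v \right)} = 2 v \sqrt{v} = 2 v^{\frac{3}{2}}$)
$\sqrt{C + O{\left(p{\left(-6,-8 \right)} + 112 \right)}} = \sqrt{17238 + 2 \left(4 + 112\right)^{\frac{3}{2}}} = \sqrt{17238 + 2 \cdot 116^{\frac{3}{2}}} = \sqrt{17238 + 2 \cdot 232 \sqrt{29}} = \sqrt{17238 + 464 \sqrt{29}}$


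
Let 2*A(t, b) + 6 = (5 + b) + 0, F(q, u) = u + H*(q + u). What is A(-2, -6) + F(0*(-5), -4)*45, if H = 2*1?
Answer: -1087/2 ≈ -543.50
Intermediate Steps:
H = 2
F(q, u) = 2*q + 3*u (F(q, u) = u + 2*(q + u) = u + (2*q + 2*u) = 2*q + 3*u)
A(t, b) = -1/2 + b/2 (A(t, b) = -3 + ((5 + b) + 0)/2 = -3 + (5 + b)/2 = -3 + (5/2 + b/2) = -1/2 + b/2)
A(-2, -6) + F(0*(-5), -4)*45 = (-1/2 + (1/2)*(-6)) + (2*(0*(-5)) + 3*(-4))*45 = (-1/2 - 3) + (2*0 - 12)*45 = -7/2 + (0 - 12)*45 = -7/2 - 12*45 = -7/2 - 540 = -1087/2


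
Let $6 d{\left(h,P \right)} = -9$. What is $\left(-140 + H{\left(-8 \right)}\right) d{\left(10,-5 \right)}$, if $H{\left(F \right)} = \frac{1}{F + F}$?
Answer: $\frac{6723}{32} \approx 210.09$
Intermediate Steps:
$d{\left(h,P \right)} = - \frac{3}{2}$ ($d{\left(h,P \right)} = \frac{1}{6} \left(-9\right) = - \frac{3}{2}$)
$H{\left(F \right)} = \frac{1}{2 F}$
$\left(-140 + H{\left(-8 \right)}\right) d{\left(10,-5 \right)} = \left(-140 + \frac{1}{2 \left(-8\right)}\right) \left(- \frac{3}{2}\right) = \left(-140 + \frac{1}{2} \left(- \frac{1}{8}\right)\right) \left(- \frac{3}{2}\right) = \left(-140 - \frac{1}{16}\right) \left(- \frac{3}{2}\right) = \left(- \frac{2241}{16}\right) \left(- \frac{3}{2}\right) = \frac{6723}{32}$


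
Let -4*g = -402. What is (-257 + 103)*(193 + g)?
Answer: -45199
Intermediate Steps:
g = 201/2 (g = -1/4*(-402) = 201/2 ≈ 100.50)
(-257 + 103)*(193 + g) = (-257 + 103)*(193 + 201/2) = -154*587/2 = -45199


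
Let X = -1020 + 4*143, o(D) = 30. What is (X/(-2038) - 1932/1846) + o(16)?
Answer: 27438508/940537 ≈ 29.173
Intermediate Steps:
X = -448 (X = -1020 + 572 = -448)
(X/(-2038) - 1932/1846) + o(16) = (-448/(-2038) - 1932/1846) + 30 = (-448*(-1/2038) - 1932*1/1846) + 30 = (224/1019 - 966/923) + 30 = -777602/940537 + 30 = 27438508/940537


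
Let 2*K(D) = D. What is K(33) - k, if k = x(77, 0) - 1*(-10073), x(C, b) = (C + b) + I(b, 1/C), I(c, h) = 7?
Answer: -20281/2 ≈ -10141.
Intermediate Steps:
K(D) = D/2
x(C, b) = 7 + C + b (x(C, b) = (C + b) + 7 = 7 + C + b)
k = 10157 (k = (7 + 77 + 0) - 1*(-10073) = 84 + 10073 = 10157)
K(33) - k = (½)*33 - 1*10157 = 33/2 - 10157 = -20281/2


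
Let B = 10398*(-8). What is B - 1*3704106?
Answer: -3787290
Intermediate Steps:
B = -83184
B - 1*3704106 = -83184 - 1*3704106 = -83184 - 3704106 = -3787290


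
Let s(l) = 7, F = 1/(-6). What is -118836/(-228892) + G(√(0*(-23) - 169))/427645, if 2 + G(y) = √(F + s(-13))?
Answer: 12704790859/24471129835 + √246/2565870 ≈ 0.51918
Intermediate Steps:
F = -⅙ ≈ -0.16667
G(y) = -2 + √246/6 (G(y) = -2 + √(-⅙ + 7) = -2 + √(41/6) = -2 + √246/6)
-118836/(-228892) + G(√(0*(-23) - 169))/427645 = -118836/(-228892) + (-2 + √246/6)/427645 = -118836*(-1/228892) + (-2 + √246/6)*(1/427645) = 29709/57223 + (-2/427645 + √246/2565870) = 12704790859/24471129835 + √246/2565870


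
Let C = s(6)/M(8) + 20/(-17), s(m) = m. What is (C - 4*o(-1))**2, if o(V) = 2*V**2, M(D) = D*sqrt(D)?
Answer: 3117609/36992 - 117*sqrt(2)/34 ≈ 79.411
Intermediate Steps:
M(D) = D**(3/2)
C = -20/17 + 3*sqrt(2)/16 (C = 6/(8**(3/2)) + 20/(-17) = 6/((16*sqrt(2))) + 20*(-1/17) = 6*(sqrt(2)/32) - 20/17 = 3*sqrt(2)/16 - 20/17 = -20/17 + 3*sqrt(2)/16 ≈ -0.91131)
(C - 4*o(-1))**2 = ((-20/17 + 3*sqrt(2)/16) - 8*(-1)**2)**2 = ((-20/17 + 3*sqrt(2)/16) - 8)**2 = (-156/17 + 3*sqrt(2)/16)**2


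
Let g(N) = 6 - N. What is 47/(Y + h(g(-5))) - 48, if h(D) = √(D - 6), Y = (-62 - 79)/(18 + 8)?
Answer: -964350/16501 - 31772*√5/16501 ≈ -62.747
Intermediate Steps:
Y = -141/26 ≈ -5.4231
h(D) = √(-6 + D)
47/(Y + h(g(-5))) - 48 = 47/(-141/26 + √(-6 + (6 - 1*(-5)))) - 48 = 47/(-141/26 + √(-6 + (6 + 5))) - 48 = 47/(-141/26 + √(-6 + 11)) - 48 = 47/(-141/26 + √5) - 48 = -48 + 47/(-141/26 + √5)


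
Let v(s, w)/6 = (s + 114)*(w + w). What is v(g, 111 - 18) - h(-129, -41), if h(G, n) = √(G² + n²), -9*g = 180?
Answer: 104904 - √18322 ≈ 1.0477e+5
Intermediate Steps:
g = -20 (g = -⅑*180 = -20)
v(s, w) = 12*w*(114 + s) (v(s, w) = 6*((s + 114)*(w + w)) = 6*((114 + s)*(2*w)) = 6*(2*w*(114 + s)) = 12*w*(114 + s))
v(g, 111 - 18) - h(-129, -41) = 12*(111 - 18)*(114 - 20) - √((-129)² + (-41)²) = 12*93*94 - √(16641 + 1681) = 104904 - √18322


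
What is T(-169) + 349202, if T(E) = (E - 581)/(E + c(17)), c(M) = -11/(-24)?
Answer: 282508018/809 ≈ 3.4921e+5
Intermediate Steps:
c(M) = 11/24 (c(M) = -11*(-1/24) = 11/24)
T(E) = (-581 + E)/(11/24 + E) (T(E) = (E - 581)/(E + 11/24) = (-581 + E)/(11/24 + E))
T(-169) + 349202 = 24*(-581 - 169)/(11 + 24*(-169)) + 349202 = 24*(-750)/(11 - 4056) + 349202 = 24*(-750)/(-4045) + 349202 = 24*(-1/4045)*(-750) + 349202 = 3600/809 + 349202 = 282508018/809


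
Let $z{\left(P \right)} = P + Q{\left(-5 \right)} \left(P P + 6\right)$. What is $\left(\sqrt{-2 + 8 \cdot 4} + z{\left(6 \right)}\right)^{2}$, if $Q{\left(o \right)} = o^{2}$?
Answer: $\left(1056 + \sqrt{30}\right)^{2} \approx 1.1267 \cdot 10^{6}$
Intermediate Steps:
$z{\left(P \right)} = 150 + P + 25 P^{2}$ ($z{\left(P \right)} = P + \left(-5\right)^{2} \left(P P + 6\right) = P + 25 \left(P^{2} + 6\right) = P + 25 \left(6 + P^{2}\right) = P + \left(150 + 25 P^{2}\right) = 150 + P + 25 P^{2}$)
$\left(\sqrt{-2 + 8 \cdot 4} + z{\left(6 \right)}\right)^{2} = \left(\sqrt{-2 + 8 \cdot 4} + \left(150 + 6 + 25 \cdot 6^{2}\right)\right)^{2} = \left(\sqrt{-2 + 32} + \left(150 + 6 + 25 \cdot 36\right)\right)^{2} = \left(\sqrt{30} + \left(150 + 6 + 900\right)\right)^{2} = \left(\sqrt{30} + 1056\right)^{2} = \left(1056 + \sqrt{30}\right)^{2}$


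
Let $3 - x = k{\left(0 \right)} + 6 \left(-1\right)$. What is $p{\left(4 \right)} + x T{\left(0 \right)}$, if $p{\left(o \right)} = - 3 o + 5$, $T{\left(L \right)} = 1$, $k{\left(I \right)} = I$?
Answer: $2$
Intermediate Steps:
$p{\left(o \right)} = 5 - 3 o$
$x = 9$ ($x = 3 - \left(0 + 6 \left(-1\right)\right) = 3 - \left(0 - 6\right) = 3 - -6 = 3 + 6 = 9$)
$p{\left(4 \right)} + x T{\left(0 \right)} = \left(5 - 12\right) + 9 \cdot 1 = \left(5 - 12\right) + 9 = -7 + 9 = 2$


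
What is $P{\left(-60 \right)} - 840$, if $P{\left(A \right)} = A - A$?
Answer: $-840$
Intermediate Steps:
$P{\left(A \right)} = 0$
$P{\left(-60 \right)} - 840 = 0 - 840 = -840$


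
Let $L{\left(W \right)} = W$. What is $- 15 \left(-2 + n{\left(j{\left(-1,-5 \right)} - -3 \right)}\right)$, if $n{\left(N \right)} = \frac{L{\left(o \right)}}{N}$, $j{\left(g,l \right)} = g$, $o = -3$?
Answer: $\frac{105}{2} \approx 52.5$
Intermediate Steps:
$n{\left(N \right)} = - \frac{3}{N}$
$- 15 \left(-2 + n{\left(j{\left(-1,-5 \right)} - -3 \right)}\right) = - 15 \left(-2 - \frac{3}{-1 - -3}\right) = - 15 \left(-2 - \frac{3}{-1 + 3}\right) = - 15 \left(-2 - \frac{3}{2}\right) = \left(-15\right) \left(- \frac{7}{2}\right) = \frac{105}{2}$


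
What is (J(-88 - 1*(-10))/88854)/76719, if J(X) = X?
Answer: -13/1136131671 ≈ -1.1442e-8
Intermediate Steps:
(J(-88 - 1*(-10))/88854)/76719 = ((-88 - 1*(-10))/88854)/76719 = ((-88 + 10)*(1/88854))*(1/76719) = -78*1/88854*(1/76719) = -13/14809*1/76719 = -13/1136131671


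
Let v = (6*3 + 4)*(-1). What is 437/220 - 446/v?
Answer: 4897/220 ≈ 22.259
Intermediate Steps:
v = -22 (v = (18 + 4)*(-1) = 22*(-1) = -22)
437/220 - 446/v = 437/220 - 446/(-22) = 437*(1/220) - 446*(-1/22) = 437/220 + 223/11 = 4897/220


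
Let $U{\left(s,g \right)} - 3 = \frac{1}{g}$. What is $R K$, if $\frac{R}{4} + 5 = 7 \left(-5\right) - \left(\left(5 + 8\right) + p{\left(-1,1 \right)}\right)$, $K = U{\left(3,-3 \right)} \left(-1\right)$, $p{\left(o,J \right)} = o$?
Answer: $\frac{1664}{3} \approx 554.67$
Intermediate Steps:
$U{\left(s,g \right)} = 3 + \frac{1}{g}$
$K = - \frac{8}{3}$ ($K = \left(3 + \frac{1}{-3}\right) \left(-1\right) = \left(3 - \frac{1}{3}\right) \left(-1\right) = \frac{8}{3} \left(-1\right) = - \frac{8}{3} \approx -2.6667$)
$R = -208$ ($R = -20 + 4 \left(7 \left(-5\right) - \left(\left(5 + 8\right) - 1\right)\right) = -20 + 4 \left(-35 - \left(13 - 1\right)\right) = -20 + 4 \left(-35 - 12\right) = -20 + 4 \left(-47\right) = -20 - 188 = -208$)
$R K = \left(-208\right) \left(- \frac{8}{3}\right) = \frac{1664}{3}$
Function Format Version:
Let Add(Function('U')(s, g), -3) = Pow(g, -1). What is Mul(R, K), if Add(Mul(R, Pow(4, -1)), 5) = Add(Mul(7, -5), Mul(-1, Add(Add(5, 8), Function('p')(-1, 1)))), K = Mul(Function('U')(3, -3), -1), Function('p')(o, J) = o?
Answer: Rational(1664, 3) ≈ 554.67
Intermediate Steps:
Function('U')(s, g) = Add(3, Pow(g, -1))
K = Rational(-8, 3) (K = Mul(Add(3, Pow(-3, -1)), -1) = Mul(Add(3, Rational(-1, 3)), -1) = Mul(Rational(8, 3), -1) = Rational(-8, 3) ≈ -2.6667)
R = -208 (R = Add(-20, Mul(4, Add(Mul(7, -5), Mul(-1, Add(Add(5, 8), -1))))) = Add(-20, Mul(4, Add(-35, Mul(-1, Add(13, -1))))) = Add(-20, Mul(4, Add(-35, Mul(-1, 12)))) = Add(-20, Mul(4, Add(-35, -12))) = Add(-20, Mul(4, -47)) = Add(-20, -188) = -208)
Mul(R, K) = Mul(-208, Rational(-8, 3)) = Rational(1664, 3)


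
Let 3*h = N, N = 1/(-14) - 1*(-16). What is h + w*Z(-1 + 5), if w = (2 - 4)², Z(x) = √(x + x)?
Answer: 223/42 + 8*√2 ≈ 16.623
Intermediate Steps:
Z(x) = √2*√x (Z(x) = √(2*x) = √2*√x)
N = 223/14 (N = -1/14 + 16 = 223/14 ≈ 15.929)
w = 4 (w = (-2)² = 4)
h = 223/42 (h = (⅓)*(223/14) = 223/42 ≈ 5.3095)
h + w*Z(-1 + 5) = 223/42 + 4*(√2*√(-1 + 5)) = 223/42 + 4*(√2*√4) = 223/42 + 4*(√2*2) = 223/42 + 4*(2*√2) = 223/42 + 8*√2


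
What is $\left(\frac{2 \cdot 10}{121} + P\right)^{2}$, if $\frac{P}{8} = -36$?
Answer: $\frac{1212989584}{14641} \approx 82849.0$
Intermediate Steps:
$P = -288$ ($P = 8 \left(-36\right) = -288$)
$\left(\frac{2 \cdot 10}{121} + P\right)^{2} = \left(\frac{2 \cdot 10}{121} - 288\right)^{2} = \left(20 \cdot \frac{1}{121} - 288\right)^{2} = \left(\frac{20}{121} - 288\right)^{2} = \left(- \frac{34828}{121}\right)^{2} = \frac{1212989584}{14641}$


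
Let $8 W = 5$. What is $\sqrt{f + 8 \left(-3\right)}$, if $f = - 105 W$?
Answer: $\frac{i \sqrt{1434}}{4} \approx 9.467 i$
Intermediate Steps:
$W = \frac{5}{8}$ ($W = \frac{1}{8} \cdot 5 = \frac{5}{8} \approx 0.625$)
$f = - \frac{525}{8}$ ($f = \left(-105\right) \frac{5}{8} = - \frac{525}{8} \approx -65.625$)
$\sqrt{f + 8 \left(-3\right)} = \sqrt{- \frac{525}{8} + 8 \left(-3\right)} = \sqrt{- \frac{525}{8} - 24} = \sqrt{- \frac{717}{8}} = \frac{i \sqrt{1434}}{4}$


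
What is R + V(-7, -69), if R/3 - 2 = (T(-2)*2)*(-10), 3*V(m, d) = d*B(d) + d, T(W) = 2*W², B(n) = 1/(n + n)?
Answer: -2981/6 ≈ -496.83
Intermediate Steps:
B(n) = 1/(2*n)
V(m, d) = ⅙ + d/3 (V(m, d) = (d*(1/(2*d)) + d)/3 = (½ + d)/3 = ⅙ + d/3)
R = -474 (R = 6 + 3*(((2*(-2)²)*2)*(-10)) = 6 + 3*(((2*4)*2)*(-10)) = 6 + 3*((8*2)*(-10)) = 6 + 3*(16*(-10)) = 6 + 3*(-160) = 6 - 480 = -474)
R + V(-7, -69) = -474 + (⅙ + (⅓)*(-69)) = -474 + (⅙ - 23) = -474 - 137/6 = -2981/6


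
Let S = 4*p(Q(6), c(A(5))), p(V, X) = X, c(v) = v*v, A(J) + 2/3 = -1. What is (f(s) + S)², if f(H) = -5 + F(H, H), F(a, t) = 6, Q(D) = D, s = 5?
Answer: 11881/81 ≈ 146.68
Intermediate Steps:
A(J) = -5/3 (A(J) = -⅔ - 1 = -5/3)
c(v) = v²
f(H) = 1 (f(H) = -5 + 6 = 1)
S = 100/9 (S = 4*(-5/3)² = 4*(25/9) = 100/9 ≈ 11.111)
(f(s) + S)² = (1 + 100/9)² = (109/9)² = 11881/81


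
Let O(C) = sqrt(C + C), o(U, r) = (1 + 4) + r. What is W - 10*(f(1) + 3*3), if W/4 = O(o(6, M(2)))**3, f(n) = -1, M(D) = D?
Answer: -80 + 56*sqrt(14) ≈ 129.53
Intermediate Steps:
o(U, r) = 5 + r
O(C) = sqrt(2)*sqrt(C) (O(C) = sqrt(2*C) = sqrt(2)*sqrt(C))
W = 56*sqrt(14) (W = 4*(sqrt(2)*sqrt(5 + 2))**3 = 4*(sqrt(2)*sqrt(7))**3 = 4*(sqrt(14))**3 = 4*(14*sqrt(14)) = 56*sqrt(14) ≈ 209.53)
W - 10*(f(1) + 3*3) = 56*sqrt(14) - 10*(-1 + 3*3) = 56*sqrt(14) - 10*(-1 + 9) = 56*sqrt(14) - 10*8 = 56*sqrt(14) - 80 = -80 + 56*sqrt(14)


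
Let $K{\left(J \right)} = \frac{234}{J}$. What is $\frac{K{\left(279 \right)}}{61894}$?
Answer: $\frac{13}{959357} \approx 1.3551 \cdot 10^{-5}$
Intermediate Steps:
$\frac{K{\left(279 \right)}}{61894} = \frac{234 \cdot \frac{1}{279}}{61894} = 234 \cdot \frac{1}{279} \cdot \frac{1}{61894} = \frac{26}{31} \cdot \frac{1}{61894} = \frac{13}{959357}$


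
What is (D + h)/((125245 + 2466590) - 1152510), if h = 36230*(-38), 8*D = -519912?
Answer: -1441729/1439325 ≈ -1.0017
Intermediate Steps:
D = -64989 (D = (⅛)*(-519912) = -64989)
h = -1376740
(D + h)/((125245 + 2466590) - 1152510) = (-64989 - 1376740)/((125245 + 2466590) - 1152510) = -1441729/(2591835 - 1152510) = -1441729/1439325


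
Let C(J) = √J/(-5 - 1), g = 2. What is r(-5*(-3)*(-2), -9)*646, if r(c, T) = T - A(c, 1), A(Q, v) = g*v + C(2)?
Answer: -7106 + 323*√2/3 ≈ -6953.7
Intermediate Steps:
C(J) = -√J/6 (C(J) = √J/(-6) = -√J/6)
A(Q, v) = 2*v - √2/6
r(c, T) = -2 + T + √2/6 (r(c, T) = T - (2*1 - √2/6) = T - (2 - √2/6) = T + (-2 + √2/6) = -2 + T + √2/6)
r(-5*(-3)*(-2), -9)*646 = (-2 - 9 + √2/6)*646 = (-11 + √2/6)*646 = -7106 + 323*√2/3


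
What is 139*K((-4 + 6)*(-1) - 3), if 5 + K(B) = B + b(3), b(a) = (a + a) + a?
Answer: -139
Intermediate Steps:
b(a) = 3*a (b(a) = 2*a + a = 3*a)
K(B) = 4 + B (K(B) = -5 + (B + 3*3) = -5 + (B + 9) = -5 + (9 + B) = 4 + B)
139*K((-4 + 6)*(-1) - 3) = 139*(4 + ((-4 + 6)*(-1) - 3)) = 139*(4 + (2*(-1) - 3)) = 139*(4 + (-2 - 3)) = 139*(4 - 5) = 139*(-1) = -139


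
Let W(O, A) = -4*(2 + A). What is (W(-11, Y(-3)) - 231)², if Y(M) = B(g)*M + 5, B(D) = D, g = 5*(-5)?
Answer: 312481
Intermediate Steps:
g = -25
Y(M) = 5 - 25*M (Y(M) = -25*M + 5 = 5 - 25*M)
W(O, A) = -8 - 4*A
(W(-11, Y(-3)) - 231)² = ((-8 - 4*(5 - 25*(-3))) - 231)² = ((-8 - 4*(5 + 75)) - 231)² = ((-8 - 4*80) - 231)² = ((-8 - 320) - 231)² = (-328 - 231)² = (-559)² = 312481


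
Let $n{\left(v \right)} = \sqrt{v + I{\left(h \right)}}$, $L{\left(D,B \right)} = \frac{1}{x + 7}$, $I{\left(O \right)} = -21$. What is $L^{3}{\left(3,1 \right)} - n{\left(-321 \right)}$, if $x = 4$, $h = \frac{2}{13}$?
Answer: $\frac{1}{1331} - 3 i \sqrt{38} \approx 0.00075131 - 18.493 i$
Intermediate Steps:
$h = \frac{2}{13}$ ($h = 2 \cdot \frac{1}{13} = \frac{2}{13} \approx 0.15385$)
$L{\left(D,B \right)} = \frac{1}{11}$ ($L{\left(D,B \right)} = \frac{1}{4 + 7} = \frac{1}{11}$)
$n{\left(v \right)} = \sqrt{-21 + v}$ ($n{\left(v \right)} = \sqrt{v - 21} = \sqrt{-21 + v}$)
$L^{3}{\left(3,1 \right)} - n{\left(-321 \right)} = \left(\frac{1}{11}\right)^{3} - \sqrt{-21 - 321} = \frac{1}{1331} - \sqrt{-342} = \frac{1}{1331} - 3 i \sqrt{38}$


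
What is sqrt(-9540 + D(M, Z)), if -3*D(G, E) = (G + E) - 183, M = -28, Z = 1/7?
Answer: 4*I*sqrt(29001)/7 ≈ 97.313*I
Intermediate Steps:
Z = 1/7 ≈ 0.14286
D(G, E) = 61 - E/3 - G/3 (D(G, E) = -((G + E) - 183)/3 = -((E + G) - 183)/3 = -(-183 + E + G)/3 = 61 - E/3 - G/3)
sqrt(-9540 + D(M, Z)) = sqrt(-9540 + (61 - 1/3*1/7 - 1/3*(-28))) = sqrt(-9540 + (61 - 1/21 + 28/3)) = sqrt(-9540 + 492/7) = sqrt(-66288/7) = 4*I*sqrt(29001)/7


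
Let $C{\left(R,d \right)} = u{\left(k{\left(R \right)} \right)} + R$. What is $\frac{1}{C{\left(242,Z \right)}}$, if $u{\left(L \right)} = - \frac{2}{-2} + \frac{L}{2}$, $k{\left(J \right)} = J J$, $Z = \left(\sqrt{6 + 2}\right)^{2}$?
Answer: $\frac{1}{29525} \approx 3.387 \cdot 10^{-5}$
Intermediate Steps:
$Z = 8$ ($Z = \left(\sqrt{8}\right)^{2} = \left(2 \sqrt{2}\right)^{2} = 8$)
$k{\left(J \right)} = J^{2}$
$u{\left(L \right)} = 1 + \frac{L}{2}$ ($u{\left(L \right)} = \left(-2\right) \left(- \frac{1}{2}\right) + L \frac{1}{2} = 1 + \frac{L}{2}$)
$C{\left(R,d \right)} = 1 + R + \frac{R^{2}}{2}$ ($C{\left(R,d \right)} = \left(1 + \frac{R^{2}}{2}\right) + R = 1 + R + \frac{R^{2}}{2}$)
$\frac{1}{C{\left(242,Z \right)}} = \frac{1}{1 + 242 + \frac{242^{2}}{2}} = \frac{1}{1 + 242 + \frac{1}{2} \cdot 58564} = \frac{1}{1 + 242 + 29282} = \frac{1}{29525}$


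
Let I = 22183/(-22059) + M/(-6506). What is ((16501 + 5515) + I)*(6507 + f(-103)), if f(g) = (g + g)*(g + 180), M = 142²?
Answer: -14776484072301725/71757927 ≈ -2.0592e+8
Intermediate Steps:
M = 20164
I = -294560137/71757927 (I = 22183/(-22059) + 20164/(-6506) = 22183*(-1/22059) + 20164*(-1/6506) = -22183/22059 - 10082/3253 = -294560137/71757927 ≈ -4.1049)
f(g) = 2*g*(180 + g) (f(g) = (2*g)*(180 + g) = 2*g*(180 + g))
((16501 + 5515) + I)*(6507 + f(-103)) = ((16501 + 5515) - 294560137/71757927)*(6507 + 2*(-103)*(180 - 103)) = (22016 - 294560137/71757927)*(6507 + 2*(-103)*77) = 1579527960695*(6507 - 15862)/71757927 = (1579527960695/71757927)*(-9355) = -14776484072301725/71757927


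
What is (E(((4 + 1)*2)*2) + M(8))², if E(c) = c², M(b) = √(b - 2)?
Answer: (400 + √6)² ≈ 1.6197e+5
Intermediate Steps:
M(b) = √(-2 + b)
(E(((4 + 1)*2)*2) + M(8))² = ((((4 + 1)*2)*2)² + √(-2 + 8))² = (((5*2)*2)² + √6)² = ((10*2)² + √6)² = (20² + √6)² = (400 + √6)²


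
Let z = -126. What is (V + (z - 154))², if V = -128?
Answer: 166464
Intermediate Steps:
(V + (z - 154))² = (-128 + (-126 - 154))² = (-128 - 280)² = (-408)² = 166464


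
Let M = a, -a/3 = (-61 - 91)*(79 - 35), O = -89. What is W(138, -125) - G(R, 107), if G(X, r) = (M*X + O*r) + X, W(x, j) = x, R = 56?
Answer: -1113979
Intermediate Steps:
a = 20064 (a = -3*(-61 - 91)*(79 - 35) = -(-456)*44 = -3*(-6688) = 20064)
M = 20064
G(X, r) = -89*r + 20065*X (G(X, r) = (20064*X - 89*r) + X = (-89*r + 20064*X) + X = -89*r + 20065*X)
W(138, -125) - G(R, 107) = 138 - (-89*107 + 20065*56) = 138 - (-9523 + 1123640) = 138 - 1*1114117 = 138 - 1114117 = -1113979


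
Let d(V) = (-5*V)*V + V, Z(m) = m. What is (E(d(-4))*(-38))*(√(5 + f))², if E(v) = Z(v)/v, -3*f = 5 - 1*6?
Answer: -608/3 ≈ -202.67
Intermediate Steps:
d(V) = V - 5*V² (d(V) = -5*V² + V = V - 5*V²)
f = ⅓ (f = -(5 - 1*6)/3 = -(5 - 6)/3 = -⅓*(-1) = ⅓ ≈ 0.33333)
E(v) = 1 (E(v) = v/v = 1)
(E(d(-4))*(-38))*(√(5 + f))² = (1*(-38))*(√(5 + ⅓))² = -38*(√(16/3))² = -38*(4*√3/3)² = -38*16/3 = -608/3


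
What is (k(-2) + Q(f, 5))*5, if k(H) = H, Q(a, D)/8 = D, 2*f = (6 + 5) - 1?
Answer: 190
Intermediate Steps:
f = 5 (f = ((6 + 5) - 1)/2 = (11 - 1)/2 = (½)*10 = 5)
Q(a, D) = 8*D
(k(-2) + Q(f, 5))*5 = (-2 + 8*5)*5 = (-2 + 40)*5 = 38*5 = 190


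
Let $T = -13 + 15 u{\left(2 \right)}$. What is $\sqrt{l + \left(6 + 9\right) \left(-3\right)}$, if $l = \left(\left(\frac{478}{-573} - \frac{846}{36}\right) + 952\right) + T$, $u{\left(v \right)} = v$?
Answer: $\frac{\sqrt{1181545482}}{1146} \approx 29.994$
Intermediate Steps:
$T = 17$ ($T = -13 + 15 \cdot 2 = -13 + 30 = 17$)
$l = \frac{1082587}{1146}$ ($l = \left(\left(\frac{478}{-573} - \frac{846}{36}\right) + 952\right) + 17 = \left(\left(478 \left(- \frac{1}{573}\right) - \frac{47}{2}\right) + 952\right) + 17 = \left(\left(- \frac{478}{573} - \frac{47}{2}\right) + 952\right) + 17 = \left(- \frac{27887}{1146} + 952\right) + 17 = \frac{1063105}{1146} + 17 = \frac{1082587}{1146} \approx 944.67$)
$\sqrt{l + \left(6 + 9\right) \left(-3\right)} = \sqrt{\frac{1082587}{1146} + \left(6 + 9\right) \left(-3\right)} = \sqrt{\frac{1082587}{1146} + 15 \left(-3\right)} = \sqrt{\frac{1082587}{1146} - 45} = \sqrt{\frac{1031017}{1146}} = \frac{\sqrt{1181545482}}{1146}$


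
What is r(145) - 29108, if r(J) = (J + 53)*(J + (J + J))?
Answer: 57022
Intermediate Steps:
r(J) = 3*J*(53 + J) (r(J) = (53 + J)*(J + 2*J) = (53 + J)*(3*J) = 3*J*(53 + J))
r(145) - 29108 = 3*145*(53 + 145) - 29108 = 3*145*198 - 29108 = 86130 - 29108 = 57022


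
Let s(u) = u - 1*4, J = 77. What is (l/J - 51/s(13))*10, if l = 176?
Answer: -710/21 ≈ -33.810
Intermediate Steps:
s(u) = -4 + u (s(u) = u - 4 = -4 + u)
(l/J - 51/s(13))*10 = (176/77 - 51/(-4 + 13))*10 = (176*(1/77) - 51/9)*10 = (16/7 - 51*⅑)*10 = (16/7 - 17/3)*10 = -71/21*10 = -710/21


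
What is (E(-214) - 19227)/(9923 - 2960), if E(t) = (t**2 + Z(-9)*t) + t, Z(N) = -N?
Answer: 8143/2321 ≈ 3.5084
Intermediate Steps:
E(t) = t**2 + 10*t (E(t) = (t**2 + (-1*(-9))*t) + t = (t**2 + 9*t) + t = t**2 + 10*t)
(E(-214) - 19227)/(9923 - 2960) = (-214*(10 - 214) - 19227)/(9923 - 2960) = (-214*(-204) - 19227)/6963 = (43656 - 19227)*(1/6963) = 24429*(1/6963) = 8143/2321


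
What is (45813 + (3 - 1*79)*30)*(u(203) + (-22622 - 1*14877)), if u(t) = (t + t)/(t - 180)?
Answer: -37528536843/23 ≈ -1.6317e+9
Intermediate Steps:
u(t) = 2*t/(-180 + t) (u(t) = (2*t)/(-180 + t) = 2*t/(-180 + t))
(45813 + (3 - 1*79)*30)*(u(203) + (-22622 - 1*14877)) = (45813 + (3 - 1*79)*30)*(2*203/(-180 + 203) + (-22622 - 1*14877)) = (45813 + (3 - 79)*30)*(2*203/23 + (-22622 - 14877)) = (45813 - 76*30)*(2*203*(1/23) - 37499) = (45813 - 2280)*(406/23 - 37499) = 43533*(-862071/23) = -37528536843/23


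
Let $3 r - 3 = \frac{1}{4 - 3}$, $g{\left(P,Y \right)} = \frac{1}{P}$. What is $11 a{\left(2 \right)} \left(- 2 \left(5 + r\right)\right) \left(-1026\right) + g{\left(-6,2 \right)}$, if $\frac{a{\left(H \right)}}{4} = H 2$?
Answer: $\frac{13723775}{6} \approx 2.2873 \cdot 10^{6}$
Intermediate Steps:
$a{\left(H \right)} = 8 H$ ($a{\left(H \right)} = 4 H 2 = 4 \cdot 2 H = 8 H$)
$r = \frac{4}{3}$ ($r = 1 + \frac{1}{3 \left(4 - 3\right)} = 1 + \frac{1}{3 \cdot 1} = 1 + \frac{1}{3} \cdot 1 = 1 + \frac{1}{3} = \frac{4}{3} \approx 1.3333$)
$11 a{\left(2 \right)} \left(- 2 \left(5 + r\right)\right) \left(-1026\right) + g{\left(-6,2 \right)} = 11 \cdot 8 \cdot 2 \left(- 2 \left(5 + \frac{4}{3}\right)\right) \left(-1026\right) + \frac{1}{-6} = 11 \cdot 16 \left(\left(-2\right) \frac{19}{3}\right) \left(-1026\right) - \frac{1}{6} = 176 \left(- \frac{38}{3}\right) \left(-1026\right) - \frac{1}{6} = \left(- \frac{6688}{3}\right) \left(-1026\right) - \frac{1}{6} = 2287296 - \frac{1}{6} = \frac{13723775}{6}$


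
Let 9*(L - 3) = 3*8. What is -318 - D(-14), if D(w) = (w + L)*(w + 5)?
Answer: -393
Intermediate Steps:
L = 17/3 (L = 3 + (3*8)/9 = 3 + (1/9)*24 = 3 + 8/3 = 17/3 ≈ 5.6667)
D(w) = (5 + w)*(17/3 + w) (D(w) = (w + 17/3)*(w + 5) = (17/3 + w)*(5 + w) = (5 + w)*(17/3 + w))
-318 - D(-14) = -318 - (85/3 + (-14)**2 + (32/3)*(-14)) = -318 - (85/3 + 196 - 448/3) = -318 - 1*75 = -318 - 75 = -393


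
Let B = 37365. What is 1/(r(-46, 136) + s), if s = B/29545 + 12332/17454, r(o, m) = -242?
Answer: -51567843/12377766241 ≈ -0.0041662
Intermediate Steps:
s = 101651765/51567843 (s = 37365/29545 + 12332/17454 = 37365*(1/29545) + 12332*(1/17454) = 7473/5909 + 6166/8727 = 101651765/51567843 ≈ 1.9712)
1/(r(-46, 136) + s) = 1/(-242 + 101651765/51567843) = 1/(-12377766241/51567843) = -51567843/12377766241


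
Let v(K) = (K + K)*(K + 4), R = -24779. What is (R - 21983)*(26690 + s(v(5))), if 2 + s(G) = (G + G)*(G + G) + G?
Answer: -2767281636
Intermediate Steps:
v(K) = 2*K*(4 + K) (v(K) = (2*K)*(4 + K) = 2*K*(4 + K))
s(G) = -2 + G + 4*G² (s(G) = -2 + ((G + G)*(G + G) + G) = -2 + ((2*G)*(2*G) + G) = -2 + (4*G² + G) = -2 + (G + 4*G²) = -2 + G + 4*G²)
(R - 21983)*(26690 + s(v(5))) = (-24779 - 21983)*(26690 + (-2 + 2*5*(4 + 5) + 4*(2*5*(4 + 5))²)) = -46762*(26690 + (-2 + 2*5*9 + 4*(2*5*9)²)) = -46762*(26690 + (-2 + 90 + 4*90²)) = -46762*(26690 + (-2 + 90 + 4*8100)) = -46762*(26690 + (-2 + 90 + 32400)) = -46762*(26690 + 32488) = -46762*59178 = -2767281636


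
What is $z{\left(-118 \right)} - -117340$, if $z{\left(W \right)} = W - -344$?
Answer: $117566$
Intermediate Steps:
$z{\left(W \right)} = 344 + W$ ($z{\left(W \right)} = W + 344 = 344 + W$)
$z{\left(-118 \right)} - -117340 = \left(344 - 118\right) - -117340 = 226 + 117340 = 117566$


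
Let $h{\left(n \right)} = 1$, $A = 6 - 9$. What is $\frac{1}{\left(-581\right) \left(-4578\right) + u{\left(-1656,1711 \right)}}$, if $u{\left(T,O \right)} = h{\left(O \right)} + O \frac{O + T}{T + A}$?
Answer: $\frac{1659}{4412545616} \approx 3.7597 \cdot 10^{-7}$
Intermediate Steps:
$A = -3$
$u{\left(T,O \right)} = 1 + \frac{O \left(O + T\right)}{-3 + T}$ ($u{\left(T,O \right)} = 1 + O \frac{O + T}{T - 3} = 1 + O \frac{O + T}{-3 + T} = 1 + \frac{O \left(O + T\right)}{-3 + T}$)
$\frac{1}{\left(-581\right) \left(-4578\right) + u{\left(-1656,1711 \right)}} = \frac{1}{\left(-581\right) \left(-4578\right) + \frac{-3 - 1656 + 1711^{2} + 1711 \left(-1656\right)}{-3 - 1656}} = \frac{1}{2659818 + \frac{-3 - 1656 + 2927521 - 2833416}{-1659}} = \frac{1}{2659818 - \frac{92446}{1659}} = \frac{1}{\frac{4412545616}{1659}} = \frac{1659}{4412545616}$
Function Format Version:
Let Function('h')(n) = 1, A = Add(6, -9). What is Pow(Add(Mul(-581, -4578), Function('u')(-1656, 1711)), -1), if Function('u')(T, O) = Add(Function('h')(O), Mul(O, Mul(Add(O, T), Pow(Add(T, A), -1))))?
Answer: Rational(1659, 4412545616) ≈ 3.7597e-7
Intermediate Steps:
A = -3
Function('u')(T, O) = Add(1, Mul(O, Pow(Add(-3, T), -1), Add(O, T))) (Function('u')(T, O) = Add(1, Mul(O, Mul(Add(O, T), Pow(Add(T, -3), -1)))) = Add(1, Mul(O, Mul(Add(O, T), Pow(Add(-3, T), -1)))) = Add(1, Mul(O, Mul(Pow(Add(-3, T), -1), Add(O, T)))) = Add(1, Mul(O, Pow(Add(-3, T), -1), Add(O, T))))
Pow(Add(Mul(-581, -4578), Function('u')(-1656, 1711)), -1) = Pow(Add(Mul(-581, -4578), Mul(Pow(Add(-3, -1656), -1), Add(-3, -1656, Pow(1711, 2), Mul(1711, -1656)))), -1) = Pow(Add(2659818, Mul(Pow(-1659, -1), Add(-3, -1656, 2927521, -2833416))), -1) = Pow(Add(2659818, Mul(Rational(-1, 1659), 92446)), -1) = Pow(Add(2659818, Rational(-92446, 1659)), -1) = Pow(Rational(4412545616, 1659), -1) = Rational(1659, 4412545616)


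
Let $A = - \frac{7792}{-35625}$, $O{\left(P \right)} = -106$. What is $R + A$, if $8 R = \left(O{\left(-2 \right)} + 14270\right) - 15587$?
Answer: $- \frac{50632039}{285000} \approx -177.66$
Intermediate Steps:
$A = \frac{7792}{35625}$ ($A = \left(-7792\right) \left(- \frac{1}{35625}\right) = \frac{7792}{35625} \approx 0.21872$)
$R = - \frac{1423}{8}$ ($R = \frac{\left(-106 + 14270\right) - 15587}{8} = \frac{14164 - 15587}{8} = \frac{1}{8} \left(-1423\right) = - \frac{1423}{8} \approx -177.88$)
$R + A = - \frac{1423}{8} + \frac{7792}{35625} = - \frac{50632039}{285000}$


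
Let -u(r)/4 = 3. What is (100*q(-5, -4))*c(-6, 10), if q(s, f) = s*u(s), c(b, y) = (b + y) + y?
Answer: 84000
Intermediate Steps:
c(b, y) = b + 2*y
u(r) = -12 (u(r) = -4*3 = -12)
q(s, f) = -12*s (q(s, f) = s*(-12) = -12*s)
(100*q(-5, -4))*c(-6, 10) = (100*(-12*(-5)))*(-6 + 2*10) = (100*60)*(-6 + 20) = 6000*14 = 84000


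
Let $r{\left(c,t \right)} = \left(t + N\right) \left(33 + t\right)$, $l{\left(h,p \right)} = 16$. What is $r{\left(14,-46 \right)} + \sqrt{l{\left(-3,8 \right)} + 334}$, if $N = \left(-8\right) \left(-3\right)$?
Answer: $286 + 5 \sqrt{14} \approx 304.71$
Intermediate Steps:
$N = 24$
$r{\left(c,t \right)} = \left(24 + t\right) \left(33 + t\right)$ ($r{\left(c,t \right)} = \left(t + 24\right) \left(33 + t\right) = \left(24 + t\right) \left(33 + t\right)$)
$r{\left(14,-46 \right)} + \sqrt{l{\left(-3,8 \right)} + 334} = \left(792 + \left(-46\right)^{2} + 57 \left(-46\right)\right) + \sqrt{16 + 334} = \left(792 + 2116 - 2622\right) + \sqrt{350} = 286 + 5 \sqrt{14}$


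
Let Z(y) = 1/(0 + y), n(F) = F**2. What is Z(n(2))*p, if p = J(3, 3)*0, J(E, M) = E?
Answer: 0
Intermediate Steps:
Z(y) = 1/y
p = 0 (p = 3*0 = 0)
Z(n(2))*p = 0/2**2 = 0/4 = (1/4)*0 = 0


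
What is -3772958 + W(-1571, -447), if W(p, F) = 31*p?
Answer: -3821659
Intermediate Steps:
-3772958 + W(-1571, -447) = -3772958 + 31*(-1571) = -3772958 - 48701 = -3821659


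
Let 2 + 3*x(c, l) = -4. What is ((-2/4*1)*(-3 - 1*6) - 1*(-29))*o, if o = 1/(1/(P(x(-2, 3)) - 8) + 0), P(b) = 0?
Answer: -268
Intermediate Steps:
x(c, l) = -2 (x(c, l) = -⅔ + (⅓)*(-4) = -⅔ - 4/3 = -2)
o = -8 (o = 1/(1/(0 - 8) + 0) = 1/(1/(-8) + 0) = 1/(-⅛ + 0) = 1/(-⅛) = -8)
((-2/4*1)*(-3 - 1*6) - 1*(-29))*o = ((-2/4*1)*(-3 - 1*6) - 1*(-29))*(-8) = ((-2*¼*1)*(-3 - 6) + 29)*(-8) = (-½*1*(-9) + 29)*(-8) = (-½*(-9) + 29)*(-8) = (9/2 + 29)*(-8) = (67/2)*(-8) = -268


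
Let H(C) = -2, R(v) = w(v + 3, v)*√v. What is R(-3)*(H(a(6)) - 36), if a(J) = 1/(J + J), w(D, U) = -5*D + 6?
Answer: -228*I*√3 ≈ -394.91*I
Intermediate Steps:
w(D, U) = 6 - 5*D
R(v) = √v*(-9 - 5*v) (R(v) = (6 - 5*(v + 3))*√v = (6 - 5*(3 + v))*√v = (6 + (-15 - 5*v))*√v = (-9 - 5*v)*√v = √v*(-9 - 5*v))
a(J) = 1/(2*J)
R(-3)*(H(a(6)) - 36) = (√(-3)*(-9 - 5*(-3)))*(-2 - 36) = ((I*√3)*(-9 + 15))*(-38) = ((I*√3)*6)*(-38) = (6*I*√3)*(-38) = -228*I*√3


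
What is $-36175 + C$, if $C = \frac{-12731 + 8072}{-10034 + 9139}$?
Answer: $- \frac{32371966}{895} \approx -36170.0$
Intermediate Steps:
$C = \frac{4659}{895}$ ($C = - \frac{4659}{-895} = \left(-4659\right) \left(- \frac{1}{895}\right) = \frac{4659}{895} \approx 5.2056$)
$-36175 + C = -36175 + \frac{4659}{895} = - \frac{32371966}{895}$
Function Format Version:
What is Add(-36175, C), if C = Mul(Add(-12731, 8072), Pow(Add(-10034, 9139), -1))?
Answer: Rational(-32371966, 895) ≈ -36170.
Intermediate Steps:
C = Rational(4659, 895) (C = Mul(-4659, Pow(-895, -1)) = Mul(-4659, Rational(-1, 895)) = Rational(4659, 895) ≈ 5.2056)
Add(-36175, C) = Add(-36175, Rational(4659, 895)) = Rational(-32371966, 895)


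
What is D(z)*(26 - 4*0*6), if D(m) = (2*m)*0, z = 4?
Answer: 0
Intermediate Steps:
D(m) = 0
D(z)*(26 - 4*0*6) = 0*(26 - 4*0*6) = 0*(26 + 0*6) = 0*(26 + 0) = 0*26 = 0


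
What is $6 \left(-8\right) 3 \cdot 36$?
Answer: $-5184$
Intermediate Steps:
$6 \left(-8\right) 3 \cdot 36 = \left(-48\right) 3 \cdot 36 = \left(-144\right) 36 = -5184$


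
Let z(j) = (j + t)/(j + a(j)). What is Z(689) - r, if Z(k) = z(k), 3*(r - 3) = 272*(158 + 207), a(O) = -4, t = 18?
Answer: -68010844/2055 ≈ -33095.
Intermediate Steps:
r = 99289/3 (r = 3 + (272*(158 + 207))/3 = 3 + (272*365)/3 = 3 + (⅓)*99280 = 3 + 99280/3 = 99289/3 ≈ 33096.)
z(j) = (18 + j)/(-4 + j) (z(j) = (j + 18)/(j - 4) = (18 + j)/(-4 + j))
Z(k) = (18 + k)/(-4 + k)
Z(689) - r = (18 + 689)/(-4 + 689) - 1*99289/3 = 707/685 - 99289/3 = -68010844/2055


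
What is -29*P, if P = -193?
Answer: 5597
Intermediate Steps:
-29*P = -29*(-193) = 5597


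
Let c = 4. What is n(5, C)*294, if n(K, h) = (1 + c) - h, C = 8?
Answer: -882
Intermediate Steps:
n(K, h) = 5 - h (n(K, h) = (1 + 4) - h = 5 - h)
n(5, C)*294 = (5 - 1*8)*294 = (5 - 8)*294 = -3*294 = -882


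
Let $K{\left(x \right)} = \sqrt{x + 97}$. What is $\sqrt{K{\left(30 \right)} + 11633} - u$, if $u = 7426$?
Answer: $-7426 + \sqrt{11633 + \sqrt{127}} \approx -7318.1$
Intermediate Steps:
$K{\left(x \right)} = \sqrt{97 + x}$
$\sqrt{K{\left(30 \right)} + 11633} - u = \sqrt{\sqrt{97 + 30} + 11633} - 7426 = \sqrt{\sqrt{127} + 11633} - 7426 = \sqrt{11633 + \sqrt{127}} - 7426 = -7426 + \sqrt{11633 + \sqrt{127}}$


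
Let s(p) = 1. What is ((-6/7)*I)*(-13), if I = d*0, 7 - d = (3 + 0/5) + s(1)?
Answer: 0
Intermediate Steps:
d = 3 (d = 7 - ((3 + 0/5) + 1) = 7 - ((3 + 0*(⅕)) + 1) = 7 - ((3 + 0) + 1) = 7 - (3 + 1) = 7 - 1*4 = 7 - 4 = 3)
I = 0 (I = 3*0 = 0)
((-6/7)*I)*(-13) = (-6/7*0)*(-13) = (-6*⅐*0)*(-13) = -6/7*0*(-13) = 0*(-13) = 0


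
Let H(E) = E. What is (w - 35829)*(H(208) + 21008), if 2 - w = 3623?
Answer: -836971200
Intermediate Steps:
w = -3621 (w = 2 - 1*3623 = 2 - 3623 = -3621)
(w - 35829)*(H(208) + 21008) = (-3621 - 35829)*(208 + 21008) = -39450*21216 = -836971200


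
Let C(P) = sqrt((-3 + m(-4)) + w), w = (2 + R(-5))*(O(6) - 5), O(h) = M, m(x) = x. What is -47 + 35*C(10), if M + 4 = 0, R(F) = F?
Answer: -47 + 70*sqrt(5) ≈ 109.52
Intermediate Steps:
M = -4 (M = -4 + 0 = -4)
O(h) = -4
w = 27 (w = (2 - 5)*(-4 - 5) = -3*(-9) = 27)
C(P) = 2*sqrt(5) (C(P) = sqrt((-3 - 4) + 27) = sqrt(-7 + 27) = sqrt(20) = 2*sqrt(5))
-47 + 35*C(10) = -47 + 35*(2*sqrt(5)) = -47 + 70*sqrt(5)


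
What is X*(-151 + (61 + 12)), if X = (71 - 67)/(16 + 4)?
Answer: -78/5 ≈ -15.600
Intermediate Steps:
X = ⅕ (X = 4/20 = 4*(1/20) = ⅕ ≈ 0.20000)
X*(-151 + (61 + 12)) = (-151 + (61 + 12))/5 = (-151 + 73)/5 = (⅕)*(-78) = -78/5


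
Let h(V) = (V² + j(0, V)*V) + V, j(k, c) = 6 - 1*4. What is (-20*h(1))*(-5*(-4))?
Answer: -1600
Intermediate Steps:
j(k, c) = 2 (j(k, c) = 6 - 4 = 2)
h(V) = V² + 3*V (h(V) = (V² + 2*V) + V = V² + 3*V)
(-20*h(1))*(-5*(-4)) = (-20*(3 + 1))*(-5*(-4)) = -20*4*20 = -80*20 = -1600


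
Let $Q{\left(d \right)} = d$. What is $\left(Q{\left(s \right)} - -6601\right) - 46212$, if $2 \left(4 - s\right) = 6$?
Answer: $-39610$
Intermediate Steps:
$s = 1$ ($s = 4 - 3 = 1$)
$\left(Q{\left(s \right)} - -6601\right) - 46212 = \left(1 - -6601\right) - 46212 = \left(1 + 6601\right) - 46212 = 6602 - 46212 = -39610$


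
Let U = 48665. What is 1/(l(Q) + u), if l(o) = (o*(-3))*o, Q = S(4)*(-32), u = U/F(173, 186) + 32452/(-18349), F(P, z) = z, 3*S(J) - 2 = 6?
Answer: -1137638/24556441985 ≈ -4.6327e-5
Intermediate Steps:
S(J) = 8/3 (S(J) = ⅔ + (⅓)*6 = ⅔ + 2 = 8/3)
u = 886918013/3412914 (u = 48665/186 + 32452/(-18349) = 48665*(1/186) + 32452*(-1/18349) = 48665/186 - 32452/18349 = 886918013/3412914 ≈ 259.87)
Q = -256/3 (Q = (8/3)*(-32) = -256/3 ≈ -85.333)
l(o) = -3*o² (l(o) = (-3*o)*o = -3*o²)
1/(l(Q) + u) = 1/(-3*(-256/3)² + 886918013/3412914) = 1/(-3*65536/9 + 886918013/3412914) = 1/(-65536/3 + 886918013/3412914) = 1/(-24556441985/1137638) = -1137638/24556441985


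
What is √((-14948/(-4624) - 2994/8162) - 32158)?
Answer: I*√619072266976163/138754 ≈ 179.32*I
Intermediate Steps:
√((-14948/(-4624) - 2994/8162) - 32158) = √((-14948*(-1/4624) - 2994*1/8162) - 32158) = √((3737/1156 - 1497/4081) - 32158) = √(13520165/4717636 - 32158) = √(-151696218323/4717636) = I*√619072266976163/138754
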